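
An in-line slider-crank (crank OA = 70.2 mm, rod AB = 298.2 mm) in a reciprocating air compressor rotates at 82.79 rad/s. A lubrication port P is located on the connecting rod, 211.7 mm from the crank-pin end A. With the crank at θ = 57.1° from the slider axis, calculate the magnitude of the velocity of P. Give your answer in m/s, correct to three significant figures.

5.41

ω = 82.79 rad/s.  Crank-pin speed |V_A| = rω = 5.8119 m/s, perpendicular to OA.
Rod angle: sinφ = −(r/L) sinθ ⇒ φ = -11.400°; ω_rod = −rω cosθ/√(L²−r²sin²θ) = -10.799 rad/s.
V_P = V_A + ω_rod × AP, with AP = 0.2117 m along the rod.
Components: V_Px = −rω sinθ − a·ω_rod·sinφ = -5.3316 m/s;  V_Py = rω cosθ + a·ω_rod·cosφ = +0.91572 m/s.
|V_P| = √(V_Px² + V_Py²) = 5.4097 m/s.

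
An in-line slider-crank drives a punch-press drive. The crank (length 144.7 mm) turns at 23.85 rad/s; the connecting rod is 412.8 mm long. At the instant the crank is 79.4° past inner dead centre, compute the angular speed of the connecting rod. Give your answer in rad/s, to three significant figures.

ω = 23.85 rad/s
The rod makes angle φ with the slider axis where L sinφ = r sinθ; differentiating, L cosφ·φ̇ = r ω cosθ.
L cosφ = √(L² − r² sin²θ) = 0.38752 m.
|ω_rod| = r ω |cosθ| / √(L² − r² sin²θ) = 0.1447·23.85·0.18395/0.38752 = 1.6382 rad/s.

1.64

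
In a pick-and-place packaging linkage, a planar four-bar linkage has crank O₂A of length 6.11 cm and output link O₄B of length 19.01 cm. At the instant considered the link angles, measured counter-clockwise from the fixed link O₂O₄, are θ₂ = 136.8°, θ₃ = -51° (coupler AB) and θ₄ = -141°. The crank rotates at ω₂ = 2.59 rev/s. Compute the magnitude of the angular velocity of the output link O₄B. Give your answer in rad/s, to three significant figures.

0.710

ω₂ = 16.27 rad/s (from 2.59 rev/s).
Differentiating the loop-closure r₂e^{iθ₂}+r₃e^{iθ₃}=r₁+r₄e^{iθ₄} gives r₂ω₂e^{iθ₂}+r₃ω₃e^{iθ₃}=r₄ω₄e^{iθ₄}.
Eliminating the other unknown: ω₄ = r₂ω₂ sin(θ₂−θ₃) / [r₄ sin(θ₄−θ₃)].
Numerator sine = -0.13572; denominator sine = -1.00000.
Result = 0.0611·16.27·(-0.13572) / (0.1901·(-1.00000)) = +0.70985 rad/s; magnitude 0.70985 rad/s.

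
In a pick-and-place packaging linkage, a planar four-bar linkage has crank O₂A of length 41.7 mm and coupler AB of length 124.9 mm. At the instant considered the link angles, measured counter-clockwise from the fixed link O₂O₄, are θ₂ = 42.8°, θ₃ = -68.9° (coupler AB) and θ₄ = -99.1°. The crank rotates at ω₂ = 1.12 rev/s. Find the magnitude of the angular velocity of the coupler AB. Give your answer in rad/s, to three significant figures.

2.88

ω₂ = 7.037 rad/s (from 1.12 rev/s).
Differentiating the loop-closure r₂e^{iθ₂}+r₃e^{iθ₃}=r₁+r₄e^{iθ₄} gives r₂ω₂e^{iθ₂}+r₃ω₃e^{iθ₃}=r₄ω₄e^{iθ₄}.
Eliminating the other unknown: ω₃ = r₂ω₂ sin(θ₄−θ₂) / [r₃ sin(θ₃−θ₄)].
Numerator sine = -0.61704; denominator sine = +0.50302.
Result = 0.0417·7.037·(-0.61704) / (0.1249·(+0.50302)) = -2.882 rad/s; magnitude 2.882 rad/s.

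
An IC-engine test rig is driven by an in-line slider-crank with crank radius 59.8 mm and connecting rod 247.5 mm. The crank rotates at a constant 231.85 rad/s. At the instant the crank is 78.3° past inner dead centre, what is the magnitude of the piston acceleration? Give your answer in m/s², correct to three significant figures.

ω = 231.8 rad/s
x(θ) = r cosθ + √(L² − r² sin²θ); with ω constant, a = ω²·d²x/dθ².
d²x/dθ² = −r cosθ − r²(cos2θ)/√u − r⁴ sin²2θ/(4u^{3/2}),  u = L² − r² sin²θ = 0.0578273 m².
Substituting r = 0.0598 m, L = 0.2475 m, θ = 78.3°: d²x/dθ² = +0.0014849 m.
a = ω²·d²x/dθ² = (231.8)²·(+0.0014849) = +79.818 m/s²;  |a| = 79.818 m/s².

79.8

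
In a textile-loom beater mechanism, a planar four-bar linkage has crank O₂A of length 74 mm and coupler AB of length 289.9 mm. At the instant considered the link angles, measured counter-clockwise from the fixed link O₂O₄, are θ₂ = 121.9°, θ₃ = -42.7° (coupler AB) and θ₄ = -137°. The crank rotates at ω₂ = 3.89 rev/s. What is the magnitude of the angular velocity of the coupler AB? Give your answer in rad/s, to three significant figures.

ω₂ = 24.44 rad/s (from 3.89 rev/s).
Differentiating the loop-closure r₂e^{iθ₂}+r₃e^{iθ₃}=r₁+r₄e^{iθ₄} gives r₂ω₂e^{iθ₂}+r₃ω₃e^{iθ₃}=r₄ω₄e^{iθ₄}.
Eliminating the other unknown: ω₃ = r₂ω₂ sin(θ₄−θ₂) / [r₃ sin(θ₃−θ₄)].
Numerator sine = +0.98129; denominator sine = +0.99719.
Result = 0.074·24.44·(+0.98129) / (0.2899·(+0.99719)) = +6.1395 rad/s; magnitude 6.1395 rad/s.

6.14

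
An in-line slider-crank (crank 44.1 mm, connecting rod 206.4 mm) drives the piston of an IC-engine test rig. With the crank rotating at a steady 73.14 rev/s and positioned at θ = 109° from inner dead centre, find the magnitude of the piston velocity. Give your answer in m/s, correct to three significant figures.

ω = 2π·73.1 = 459.6 rad/s
For an in-line slider-crank, x = r cosθ + √(L² − r² sin²θ), so v = −rω sinθ·[1 + r cosθ/√(L² − r² sin²θ)].
With r = 0.0441 m, L = 0.2064 m, θ = 109°: √(L² − r² sin²θ) = 0.20214 m.
v = −0.0441·459.6·0.94552·[1 + 0.0441·-0.32557/0.20214] = -17.801 m/s.
|v| = 17.801 m/s.

17.8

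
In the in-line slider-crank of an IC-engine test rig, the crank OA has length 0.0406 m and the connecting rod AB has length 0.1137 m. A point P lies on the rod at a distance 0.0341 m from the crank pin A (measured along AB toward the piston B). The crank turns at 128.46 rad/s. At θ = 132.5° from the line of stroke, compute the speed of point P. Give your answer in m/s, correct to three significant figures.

4.33

ω = 128.5 rad/s.  Crank-pin speed |V_A| = rω = 5.2155 m/s, perpendicular to OA.
Rod angle: sinφ = −(r/L) sinθ ⇒ φ = -15.264°; ω_rod = −rω cosθ/√(L²−r²sin²θ) = +32.123 rad/s.
V_P = V_A + ω_rod × AP, with AP = 0.0341 m along the rod.
Components: V_Px = −rω sinθ − a·ω_rod·sinφ = -3.5569 m/s;  V_Py = rω cosθ + a·ω_rod·cosφ = -2.4668 m/s.
|V_P| = √(V_Px² + V_Py²) = 4.3285 m/s.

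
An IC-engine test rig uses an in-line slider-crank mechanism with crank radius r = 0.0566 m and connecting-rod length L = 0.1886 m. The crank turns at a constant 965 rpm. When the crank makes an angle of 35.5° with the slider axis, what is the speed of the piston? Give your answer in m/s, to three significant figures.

4.15

ω = 2π·965/60 = 101.1 rad/s
For an in-line slider-crank, x = r cosθ + √(L² − r² sin²θ), so v = −rω sinθ·[1 + r cosθ/√(L² − r² sin²θ)].
With r = 0.0566 m, L = 0.1886 m, θ = 35.5°: √(L² − r² sin²θ) = 0.18571 m.
v = −0.0566·101.1·0.58070·[1 + 0.0566·0.81412/0.18571] = -4.1455 m/s.
|v| = 4.1455 m/s.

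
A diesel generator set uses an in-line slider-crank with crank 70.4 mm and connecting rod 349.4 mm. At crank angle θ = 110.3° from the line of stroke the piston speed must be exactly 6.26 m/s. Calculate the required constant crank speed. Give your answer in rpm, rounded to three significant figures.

975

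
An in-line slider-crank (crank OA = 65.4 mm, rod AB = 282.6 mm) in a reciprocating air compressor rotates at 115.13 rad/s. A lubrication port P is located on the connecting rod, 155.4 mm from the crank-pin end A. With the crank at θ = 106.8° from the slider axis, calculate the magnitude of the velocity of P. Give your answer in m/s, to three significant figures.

ω = 115.1 rad/s.  Crank-pin speed |V_A| = rω = 7.5295 m/s, perpendicular to OA.
Rod angle: sinφ = −(r/L) sinθ ⇒ φ = -12.800°; ω_rod = −rω cosθ/√(L²−r²sin²θ) = +7.8971 rad/s.
V_P = V_A + ω_rod × AP, with AP = 0.1554 m along the rod.
Components: V_Px = −rω sinθ − a·ω_rod·sinφ = -6.9363 m/s;  V_Py = rω cosθ + a·ω_rod·cosφ = -0.97955 m/s.
|V_P| = √(V_Px² + V_Py²) = 7.0051 m/s.

7.01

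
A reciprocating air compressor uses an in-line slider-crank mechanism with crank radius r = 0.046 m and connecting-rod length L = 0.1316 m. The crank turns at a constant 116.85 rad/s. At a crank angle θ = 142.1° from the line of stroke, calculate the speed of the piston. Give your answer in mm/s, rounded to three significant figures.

ω = 116.8 rad/s
For an in-line slider-crank, x = r cosθ + √(L² − r² sin²θ), so v = −rω sinθ·[1 + r cosθ/√(L² − r² sin²θ)].
With r = 0.046 m, L = 0.1316 m, θ = 142.1°: √(L² − r² sin²θ) = 0.12853 m.
v = −0.046·116.8·0.61429·[1 + 0.046·-0.78908/0.12853] = -2.3694 m/s.
|v| = 2.3694 m/s = 2369.4 mm/s.

2370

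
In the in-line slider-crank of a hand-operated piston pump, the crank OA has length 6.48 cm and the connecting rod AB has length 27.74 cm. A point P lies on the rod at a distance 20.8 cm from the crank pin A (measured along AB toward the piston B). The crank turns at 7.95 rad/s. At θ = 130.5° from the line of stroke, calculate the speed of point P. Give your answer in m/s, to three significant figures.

ω = 7.95 rad/s.  Crank-pin speed |V_A| = rω = 0.51516 m/s, perpendicular to OA.
Rod angle: sinφ = −(r/L) sinθ ⇒ φ = -10.232°; ω_rod = −rω cosθ/√(L²−r²sin²θ) = +1.2256 rad/s.
V_P = V_A + ω_rod × AP, with AP = 0.208 m along the rod.
Components: V_Px = −rω sinθ − a·ω_rod·sinφ = -0.34645 m/s;  V_Py = rω cosθ + a·ω_rod·cosφ = -0.083703 m/s.
|V_P| = √(V_Px² + V_Py²) = 0.35642 m/s.

0.356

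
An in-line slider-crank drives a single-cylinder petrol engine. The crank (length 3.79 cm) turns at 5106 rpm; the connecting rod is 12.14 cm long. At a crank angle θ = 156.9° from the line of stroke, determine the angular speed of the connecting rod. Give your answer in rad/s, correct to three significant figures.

ω = 534.7 rad/s (converted from 5106 rpm).
The rod makes angle φ with the slider axis where L sinφ = r sinθ; differentiating, L cosφ·φ̇ = r ω cosθ.
L cosφ = √(L² − r² sin²θ) = 0.12049 m.
|ω_rod| = r ω |cosθ| / √(L² − r² sin²θ) = 0.0379·534.7·0.91982/0.12049 = 154.71 rad/s.

155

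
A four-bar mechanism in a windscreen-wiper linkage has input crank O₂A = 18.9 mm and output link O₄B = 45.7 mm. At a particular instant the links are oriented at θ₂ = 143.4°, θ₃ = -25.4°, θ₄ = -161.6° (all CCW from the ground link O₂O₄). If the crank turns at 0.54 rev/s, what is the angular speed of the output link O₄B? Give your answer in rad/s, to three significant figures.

0.394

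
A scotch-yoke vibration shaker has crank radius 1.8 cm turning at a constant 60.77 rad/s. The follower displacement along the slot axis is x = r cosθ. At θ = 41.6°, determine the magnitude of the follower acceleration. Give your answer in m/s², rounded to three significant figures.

ω = 60.77 rad/s
x = r cosθ ⇒ ẍ = −rω² cosθ (ω constant).
|a| = rω²|cosθ| = 0.018·(60.77)²·|cos 41.6°| = 49.709 m/s².

49.7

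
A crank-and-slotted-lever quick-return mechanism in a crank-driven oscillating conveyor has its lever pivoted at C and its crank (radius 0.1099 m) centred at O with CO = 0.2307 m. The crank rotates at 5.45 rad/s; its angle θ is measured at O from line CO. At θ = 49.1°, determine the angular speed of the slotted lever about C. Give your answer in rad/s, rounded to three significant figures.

ω = 5.45 rad/s
Crank pin A relative to C: A = (d + r cosθ, r sinθ); lever angle φ = atan2(r sinθ, d + r cosθ).
Differentiating tanφ: φ̇ = rω(d cosθ + r)/(d² + r² + 2dr cosθ).
d² + r² + 2dr cosθ = |CA|² = 0.098501 m²;  d cosθ + r = +0.26095 m.
|ω_lever| = |0.1099·5.45·+0.26095| / 0.098501 = 1.5868 rad/s.

1.59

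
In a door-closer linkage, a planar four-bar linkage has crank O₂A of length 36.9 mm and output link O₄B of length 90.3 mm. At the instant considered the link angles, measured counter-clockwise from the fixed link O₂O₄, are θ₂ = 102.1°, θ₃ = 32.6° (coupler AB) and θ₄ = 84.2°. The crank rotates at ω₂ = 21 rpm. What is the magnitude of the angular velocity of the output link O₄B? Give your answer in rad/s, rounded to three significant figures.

ω₂ = 2.199 rad/s (from 21 rpm).
Differentiating the loop-closure r₂e^{iθ₂}+r₃e^{iθ₃}=r₁+r₄e^{iθ₄} gives r₂ω₂e^{iθ₂}+r₃ω₃e^{iθ₃}=r₄ω₄e^{iθ₄}.
Eliminating the other unknown: ω₄ = r₂ω₂ sin(θ₂−θ₃) / [r₄ sin(θ₄−θ₃)].
Numerator sine = +0.93667; denominator sine = +0.78369.
Result = 0.0369·2.199·(+0.93667) / (0.0903·(+0.78369)) = +1.0741 rad/s; magnitude 1.0741 rad/s.

1.07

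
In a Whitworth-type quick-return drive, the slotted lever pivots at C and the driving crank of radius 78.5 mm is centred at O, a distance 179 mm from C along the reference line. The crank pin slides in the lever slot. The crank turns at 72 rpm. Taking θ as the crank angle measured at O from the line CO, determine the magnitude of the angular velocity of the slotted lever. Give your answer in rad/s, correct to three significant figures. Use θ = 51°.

ω = 7.54 rad/s (from 72 rpm).
Crank pin A relative to C: A = (d + r cosθ, r sinθ); lever angle φ = atan2(r sinθ, d + r cosθ).
Differentiating tanφ: φ̇ = rω(d cosθ + r)/(d² + r² + 2dr cosθ).
d² + r² + 2dr cosθ = |CA|² = 0.055889 m²;  d cosθ + r = +0.19115 m.
|ω_lever| = |0.0785·7.54·+0.19115| / 0.055889 = 2.0243 rad/s.

2.02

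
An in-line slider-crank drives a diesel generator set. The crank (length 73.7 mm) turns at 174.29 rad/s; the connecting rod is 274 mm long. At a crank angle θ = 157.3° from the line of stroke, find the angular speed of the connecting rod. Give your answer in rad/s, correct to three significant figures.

43.5

ω = 174.3 rad/s
The rod makes angle φ with the slider axis where L sinφ = r sinθ; differentiating, L cosφ·φ̇ = r ω cosθ.
L cosφ = √(L² − r² sin²θ) = 0.27252 m.
|ω_rod| = r ω |cosθ| / √(L² − r² sin²θ) = 0.0737·174.3·0.92254/0.27252 = 43.484 rad/s.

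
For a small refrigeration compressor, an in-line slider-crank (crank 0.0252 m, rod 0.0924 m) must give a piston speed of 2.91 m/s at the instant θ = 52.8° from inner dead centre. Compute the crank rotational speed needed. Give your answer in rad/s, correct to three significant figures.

124

For an in-line slider-crank, |v_piston| = rω|sinθ|·[1 + r cosθ/√(L² − r² sin²θ)].
With r = 0.0252 m, L = 0.0924 m, θ = 52.8°: the bracketed kinematic factor |dx/dθ| = 0.023463 m.
ω = v/|dx/dθ| = 2.91/0.023463 = 124.02 rad/s.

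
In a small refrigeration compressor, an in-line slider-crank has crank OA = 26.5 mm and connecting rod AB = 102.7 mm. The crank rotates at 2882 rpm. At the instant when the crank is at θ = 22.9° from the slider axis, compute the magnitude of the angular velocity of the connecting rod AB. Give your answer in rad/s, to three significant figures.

72.1

ω = 301.8 rad/s (converted from 2882 rpm).
The rod makes angle φ with the slider axis where L sinφ = r sinθ; differentiating, L cosφ·φ̇ = r ω cosθ.
L cosφ = √(L² − r² sin²θ) = 0.10218 m.
|ω_rod| = r ω |cosθ| / √(L² − r² sin²θ) = 0.0265·301.8·0.92119/0.10218 = 72.102 rad/s.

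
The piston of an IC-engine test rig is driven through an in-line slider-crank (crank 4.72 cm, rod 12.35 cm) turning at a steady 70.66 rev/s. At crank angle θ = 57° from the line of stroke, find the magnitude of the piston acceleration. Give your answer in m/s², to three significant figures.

3670

ω = 2π·70.7 = 444 rad/s
x(θ) = r cosθ + √(L² − r² sin²θ); with ω constant, a = ω²·d²x/dθ².
d²x/dθ² = −r cosθ − r²(cos2θ)/√u − r⁴ sin²2θ/(4u^{3/2}),  u = L² − r² sin²θ = 0.0136853 m².
Substituting r = 0.0472 m, L = 0.1235 m, θ = 57°: d²x/dθ² = -0.018608 m.
a = ω²·d²x/dθ² = (444)²·(-0.018608) = -3667.8 m/s²;  |a| = 3667.8 m/s².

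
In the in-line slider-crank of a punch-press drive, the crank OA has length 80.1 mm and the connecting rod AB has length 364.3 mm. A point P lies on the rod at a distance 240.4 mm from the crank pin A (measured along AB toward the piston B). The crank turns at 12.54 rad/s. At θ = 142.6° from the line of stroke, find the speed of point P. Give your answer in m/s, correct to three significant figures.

ω = 12.54 rad/s.  Crank-pin speed |V_A| = rω = 1.0045 m/s, perpendicular to OA.
Rod angle: sinφ = −(r/L) sinθ ⇒ φ = -7.675°; ω_rod = −rω cosθ/√(L²−r²sin²θ) = +2.2102 rad/s.
V_P = V_A + ω_rod × AP, with AP = 0.2404 m along the rod.
Components: V_Px = −rω sinθ − a·ω_rod·sinφ = -0.53912 m/s;  V_Py = rω cosθ + a·ω_rod·cosφ = -0.27139 m/s.
|V_P| = √(V_Px² + V_Py²) = 0.60358 m/s.

0.604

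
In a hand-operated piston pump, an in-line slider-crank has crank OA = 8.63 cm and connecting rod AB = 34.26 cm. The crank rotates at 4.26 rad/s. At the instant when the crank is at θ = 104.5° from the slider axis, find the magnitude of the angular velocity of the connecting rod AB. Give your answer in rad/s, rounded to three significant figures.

0.277

ω = 4.26 rad/s
The rod makes angle φ with the slider axis where L sinφ = r sinθ; differentiating, L cosφ·φ̇ = r ω cosθ.
L cosφ = √(L² − r² sin²θ) = 0.33226 m.
|ω_rod| = r ω |cosθ| / √(L² − r² sin²θ) = 0.0863·4.26·0.25038/0.33226 = 0.27704 rad/s.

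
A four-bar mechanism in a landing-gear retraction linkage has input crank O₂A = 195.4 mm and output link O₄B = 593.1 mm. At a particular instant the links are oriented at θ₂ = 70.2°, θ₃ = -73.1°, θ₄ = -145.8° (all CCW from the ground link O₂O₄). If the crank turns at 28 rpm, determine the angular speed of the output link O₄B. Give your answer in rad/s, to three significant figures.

0.605

ω₂ = 2.932 rad/s (from 28 rpm).
Differentiating the loop-closure r₂e^{iθ₂}+r₃e^{iθ₃}=r₁+r₄e^{iθ₄} gives r₂ω₂e^{iθ₂}+r₃ω₃e^{iθ₃}=r₄ω₄e^{iθ₄}.
Eliminating the other unknown: ω₄ = r₂ω₂ sin(θ₂−θ₃) / [r₄ sin(θ₄−θ₃)].
Numerator sine = +0.59763; denominator sine = -0.95476.
Result = 0.1954·2.932·(+0.59763) / (0.5931·(-0.95476)) = -0.60467 rad/s; magnitude 0.60467 rad/s.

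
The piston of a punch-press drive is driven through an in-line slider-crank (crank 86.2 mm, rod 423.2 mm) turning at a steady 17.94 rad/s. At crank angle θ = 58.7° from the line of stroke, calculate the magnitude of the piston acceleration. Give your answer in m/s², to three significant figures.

ω = 17.94 rad/s
x(θ) = r cosθ + √(L² − r² sin²θ); with ω constant, a = ω²·d²x/dθ².
d²x/dθ² = −r cosθ − r²(cos2θ)/√u − r⁴ sin²2θ/(4u^{3/2}),  u = L² − r² sin²θ = 0.173673 m².
Substituting r = 0.0862 m, L = 0.4232 m, θ = 58.7°: d²x/dθ² = -0.036728 m.
a = ω²·d²x/dθ² = (17.94)²·(-0.036728) = -11.821 m/s²;  |a| = 11.821 m/s².

11.8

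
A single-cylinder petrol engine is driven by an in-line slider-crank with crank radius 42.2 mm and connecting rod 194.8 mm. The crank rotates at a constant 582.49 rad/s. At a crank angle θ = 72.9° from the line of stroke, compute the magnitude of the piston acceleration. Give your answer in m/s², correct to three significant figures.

ω = 582.5 rad/s
x(θ) = r cosθ + √(L² − r² sin²θ); with ω constant, a = ω²·d²x/dθ².
d²x/dθ² = −r cosθ − r²(cos2θ)/√u − r⁴ sin²2θ/(4u^{3/2}),  u = L² − r² sin²θ = 0.0363202 m².
Substituting r = 0.0422 m, L = 0.1948 m, θ = 72.9°: d²x/dθ² = -0.0047161 m.
a = ω²·d²x/dθ² = (582.5)²·(-0.0047161) = -1600.2 m/s²;  |a| = 1600.2 m/s².

1600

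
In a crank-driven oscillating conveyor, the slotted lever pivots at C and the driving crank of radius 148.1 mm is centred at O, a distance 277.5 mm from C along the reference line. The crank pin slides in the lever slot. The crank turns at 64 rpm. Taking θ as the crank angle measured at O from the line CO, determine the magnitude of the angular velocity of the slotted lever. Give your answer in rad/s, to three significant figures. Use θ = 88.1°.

1.54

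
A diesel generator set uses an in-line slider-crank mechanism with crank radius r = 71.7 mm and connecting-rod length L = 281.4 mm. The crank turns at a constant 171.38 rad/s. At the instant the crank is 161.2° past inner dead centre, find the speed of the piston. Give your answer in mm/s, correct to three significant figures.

ω = 171.4 rad/s
For an in-line slider-crank, x = r cosθ + √(L² − r² sin²θ), so v = −rω sinθ·[1 + r cosθ/√(L² − r² sin²θ)].
With r = 0.0717 m, L = 0.2814 m, θ = 161.2°: √(L² − r² sin²θ) = 0.28045 m.
v = −0.0717·171.4·0.32227·[1 + 0.0717·-0.94665/0.28045] = -3.0016 m/s.
|v| = 3.0016 m/s = 3001.6 mm/s.

3000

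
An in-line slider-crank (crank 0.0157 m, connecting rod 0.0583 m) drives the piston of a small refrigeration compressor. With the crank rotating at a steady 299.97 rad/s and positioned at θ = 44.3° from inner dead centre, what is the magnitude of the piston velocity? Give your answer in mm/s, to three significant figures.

ω = 300 rad/s
For an in-line slider-crank, x = r cosθ + √(L² − r² sin²θ), so v = −rω sinθ·[1 + r cosθ/√(L² − r² sin²θ)].
With r = 0.0157 m, L = 0.0583 m, θ = 44.3°: √(L² − r² sin²θ) = 0.05726 m.
v = −0.0157·300·0.69842·[1 + 0.0157·0.71569/0.05726] = -3.9347 m/s.
|v| = 3.9347 m/s = 3934.7 mm/s.

3930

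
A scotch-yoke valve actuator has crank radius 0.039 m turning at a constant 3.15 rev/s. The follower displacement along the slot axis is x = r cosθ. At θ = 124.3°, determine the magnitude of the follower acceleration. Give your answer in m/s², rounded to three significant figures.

ω = 19.79 rad/s (from 3.15 rev/s).
x = r cosθ ⇒ ẍ = −rω² cosθ (ω constant).
|a| = rω²|cosθ| = 0.039·(19.79)²·|cos 124.3°| = 8.6091 m/s².

8.61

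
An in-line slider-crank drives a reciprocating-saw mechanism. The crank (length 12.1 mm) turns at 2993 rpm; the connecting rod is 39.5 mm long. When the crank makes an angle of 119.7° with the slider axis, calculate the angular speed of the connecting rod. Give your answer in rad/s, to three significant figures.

ω = 313.4 rad/s (converted from 2993 rpm).
The rod makes angle φ with the slider axis where L sinφ = r sinθ; differentiating, L cosφ·φ̇ = r ω cosθ.
L cosφ = √(L² − r² sin²θ) = 0.038076 m.
|ω_rod| = r ω |cosθ| / √(L² − r² sin²θ) = 0.0121·313.4·0.49546/0.038076 = 49.349 rad/s.

49.3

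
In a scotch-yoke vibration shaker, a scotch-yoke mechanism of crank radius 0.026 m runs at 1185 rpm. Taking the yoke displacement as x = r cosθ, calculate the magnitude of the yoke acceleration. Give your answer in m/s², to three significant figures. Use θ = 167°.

ω = 124.1 rad/s (from 1185 rpm).
x = r cosθ ⇒ ẍ = −rω² cosθ (ω constant).
|a| = rω²|cosθ| = 0.026·(124.1)²·|cos 167°| = 390.11 m/s².

390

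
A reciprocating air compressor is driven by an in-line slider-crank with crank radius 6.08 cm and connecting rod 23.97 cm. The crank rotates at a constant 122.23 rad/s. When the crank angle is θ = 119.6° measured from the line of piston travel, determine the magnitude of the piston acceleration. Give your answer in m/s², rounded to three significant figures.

ω = 122.2 rad/s
x(θ) = r cosθ + √(L² − r² sin²θ); with ω constant, a = ω²·d²x/dθ².
d²x/dθ² = −r cosθ − r²(cos2θ)/√u − r⁴ sin²2θ/(4u^{3/2}),  u = L² − r² sin²θ = 0.0546614 m².
Substituting r = 0.0608 m, L = 0.2397 m, θ = 119.6°: d²x/dθ² = +0.03793 m.
a = ω²·d²x/dθ² = (122.2)²·(+0.03793) = +566.69 m/s²;  |a| = 566.69 m/s².

567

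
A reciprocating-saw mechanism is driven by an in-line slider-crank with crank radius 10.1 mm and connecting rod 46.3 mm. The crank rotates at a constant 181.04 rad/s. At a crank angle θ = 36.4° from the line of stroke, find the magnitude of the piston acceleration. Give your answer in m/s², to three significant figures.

289

ω = 181 rad/s
x(θ) = r cosθ + √(L² − r² sin²θ); with ω constant, a = ω²·d²x/dθ².
d²x/dθ² = −r cosθ − r²(cos2θ)/√u − r⁴ sin²2θ/(4u^{3/2}),  u = L² − r² sin²θ = 0.00210777 m².
Substituting r = 0.0101 m, L = 0.0463 m, θ = 36.4°: d²x/dθ² = -0.008811 m.
a = ω²·d²x/dθ² = (181)²·(-0.008811) = -288.78 m/s²;  |a| = 288.78 m/s².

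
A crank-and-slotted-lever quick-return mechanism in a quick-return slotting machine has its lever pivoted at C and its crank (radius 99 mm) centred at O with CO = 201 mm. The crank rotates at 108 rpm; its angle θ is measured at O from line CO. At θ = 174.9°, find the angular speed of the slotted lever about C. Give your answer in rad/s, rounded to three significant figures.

ω = 11.31 rad/s (from 108 rpm).
Crank pin A relative to C: A = (d + r cosθ, r sinθ); lever angle φ = atan2(r sinθ, d + r cosθ).
Differentiating tanφ: φ̇ = rω(d cosθ + r)/(d² + r² + 2dr cosθ).
d² + r² + 2dr cosθ = |CA|² = 0.0105616 m²;  d cosθ + r = -0.1012 m.
|ω_lever| = |0.099·11.31·-0.1012| / 0.0105616 = 10.729 rad/s.

10.7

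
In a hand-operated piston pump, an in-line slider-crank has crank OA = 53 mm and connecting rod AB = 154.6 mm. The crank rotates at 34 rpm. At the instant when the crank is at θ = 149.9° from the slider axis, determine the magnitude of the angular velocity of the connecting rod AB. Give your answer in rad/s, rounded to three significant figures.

ω = 3.56 rad/s (converted from 34 rpm).
The rod makes angle φ with the slider axis where L sinφ = r sinθ; differentiating, L cosφ·φ̇ = r ω cosθ.
L cosφ = √(L² − r² sin²θ) = 0.1523 m.
|ω_rod| = r ω |cosθ| / √(L² − r² sin²θ) = 0.053·3.56·0.86515/0.1523 = 1.072 rad/s.

1.07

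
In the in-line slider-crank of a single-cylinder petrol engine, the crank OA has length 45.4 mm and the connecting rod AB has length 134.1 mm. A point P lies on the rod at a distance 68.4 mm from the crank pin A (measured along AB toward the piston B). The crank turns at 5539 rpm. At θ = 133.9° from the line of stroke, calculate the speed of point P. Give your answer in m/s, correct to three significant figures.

18.9

ω = 580 rad/s.  Crank-pin speed |V_A| = rω = 26.334 m/s, perpendicular to OA.
Rod angle: sinφ = −(r/L) sinθ ⇒ φ = -14.119°; ω_rod = −rω cosθ/√(L²−r²sin²θ) = +140.41 rad/s.
V_P = V_A + ω_rod × AP, with AP = 0.0684 m along the rod.
Components: V_Px = −rω sinθ − a·ω_rod·sinφ = -16.632 m/s;  V_Py = rω cosθ + a·ω_rod·cosφ = -8.9462 m/s.
|V_P| = √(V_Px² + V_Py²) = 18.885 m/s.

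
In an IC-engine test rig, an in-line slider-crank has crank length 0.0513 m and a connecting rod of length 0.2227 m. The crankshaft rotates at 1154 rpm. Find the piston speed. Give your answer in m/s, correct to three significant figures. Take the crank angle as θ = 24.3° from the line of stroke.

3.09

ω = 2π·1154/60 = 120.8 rad/s
For an in-line slider-crank, x = r cosθ + √(L² − r² sin²θ), so v = −rω sinθ·[1 + r cosθ/√(L² − r² sin²θ)].
With r = 0.0513 m, L = 0.2227 m, θ = 24.3°: √(L² − r² sin²θ) = 0.2217 m.
v = −0.0513·120.8·0.41151·[1 + 0.0513·0.91140/0.2217] = -3.0892 m/s.
|v| = 3.0892 m/s.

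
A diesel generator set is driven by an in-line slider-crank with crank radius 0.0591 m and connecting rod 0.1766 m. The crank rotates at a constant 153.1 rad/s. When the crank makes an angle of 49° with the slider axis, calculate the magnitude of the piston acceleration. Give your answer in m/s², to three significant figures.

856

ω = 153.1 rad/s
x(θ) = r cosθ + √(L² − r² sin²θ); with ω constant, a = ω²·d²x/dθ².
d²x/dθ² = −r cosθ − r²(cos2θ)/√u − r⁴ sin²2θ/(4u^{3/2}),  u = L² − r² sin²θ = 0.0291981 m².
Substituting r = 0.0591 m, L = 0.1766 m, θ = 49°: d²x/dθ² = -0.036528 m.
a = ω²·d²x/dθ² = (153.1)²·(-0.036528) = -856.2 m/s²;  |a| = 856.2 m/s².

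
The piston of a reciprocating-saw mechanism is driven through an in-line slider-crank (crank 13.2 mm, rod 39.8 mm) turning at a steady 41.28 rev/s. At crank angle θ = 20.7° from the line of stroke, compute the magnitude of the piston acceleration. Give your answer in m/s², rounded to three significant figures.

1060

ω = 2π·41.3 = 259.4 rad/s
x(θ) = r cosθ + √(L² − r² sin²θ); with ω constant, a = ω²·d²x/dθ².
d²x/dθ² = −r cosθ − r²(cos2θ)/√u − r⁴ sin²2θ/(4u^{3/2}),  u = L² − r² sin²θ = 0.00156227 m².
Substituting r = 0.0132 m, L = 0.0398 m, θ = 20.7°: d²x/dθ² = -0.015708 m.
a = ω²·d²x/dθ² = (259.4)²·(-0.015708) = -1056.7 m/s²;  |a| = 1056.7 m/s².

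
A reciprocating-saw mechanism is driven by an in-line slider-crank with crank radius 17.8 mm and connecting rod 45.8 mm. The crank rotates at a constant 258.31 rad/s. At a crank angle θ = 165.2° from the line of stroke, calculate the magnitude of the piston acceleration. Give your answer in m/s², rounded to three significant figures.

ω = 258.3 rad/s
x(θ) = r cosθ + √(L² − r² sin²θ); with ω constant, a = ω²·d²x/dθ².
d²x/dθ² = −r cosθ − r²(cos2θ)/√u − r⁴ sin²2θ/(4u^{3/2}),  u = L² − r² sin²θ = 0.00207697 m².
Substituting r = 0.0178 m, L = 0.0458 m, θ = 165.2°: d²x/dθ² = +0.0111 m.
a = ω²·d²x/dθ² = (258.3)²·(+0.0111) = +740.63 m/s²;  |a| = 740.63 m/s².

741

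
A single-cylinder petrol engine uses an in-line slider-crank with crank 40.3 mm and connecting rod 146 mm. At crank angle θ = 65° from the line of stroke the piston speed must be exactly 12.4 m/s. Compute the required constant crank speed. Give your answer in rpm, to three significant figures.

2890

For an in-line slider-crank, |v_piston| = rω|sinθ|·[1 + r cosθ/√(L² − r² sin²θ)].
With r = 0.0403 m, L = 0.146 m, θ = 65°: the bracketed kinematic factor |dx/dθ| = 0.040925 m.
ω = v/|dx/dθ| = 12.4/0.040925 = 302.99 rad/s.
N = 60ω/(2π) = 2893.4 rpm.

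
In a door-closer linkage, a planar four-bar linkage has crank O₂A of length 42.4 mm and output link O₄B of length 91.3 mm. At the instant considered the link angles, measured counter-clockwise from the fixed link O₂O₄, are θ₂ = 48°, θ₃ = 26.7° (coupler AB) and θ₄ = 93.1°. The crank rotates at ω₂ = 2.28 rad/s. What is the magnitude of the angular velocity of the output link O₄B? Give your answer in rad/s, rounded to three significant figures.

0.420

ω₂ = 2.28 rad/s
Differentiating the loop-closure r₂e^{iθ₂}+r₃e^{iθ₃}=r₁+r₄e^{iθ₄} gives r₂ω₂e^{iθ₂}+r₃ω₃e^{iθ₃}=r₄ω₄e^{iθ₄}.
Eliminating the other unknown: ω₄ = r₂ω₂ sin(θ₂−θ₃) / [r₄ sin(θ₄−θ₃)].
Numerator sine = +0.36325; denominator sine = +0.91636.
Result = 0.0424·2.28·(+0.36325) / (0.0913·(+0.91636)) = +0.41973 rad/s; magnitude 0.41973 rad/s.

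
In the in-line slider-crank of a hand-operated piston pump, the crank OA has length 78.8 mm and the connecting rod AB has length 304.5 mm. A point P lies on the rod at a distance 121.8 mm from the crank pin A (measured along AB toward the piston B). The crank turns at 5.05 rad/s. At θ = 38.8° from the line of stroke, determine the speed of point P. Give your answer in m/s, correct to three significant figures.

0.328

ω = 5.05 rad/s.  Crank-pin speed |V_A| = rω = 0.39794 m/s, perpendicular to OA.
Rod angle: sinφ = −(r/L) sinθ ⇒ φ = -9.332°; ω_rod = −rω cosθ/√(L²−r²sin²θ) = -1.0321 rad/s.
V_P = V_A + ω_rod × AP, with AP = 0.1218 m along the rod.
Components: V_Px = −rω sinθ − a·ω_rod·sinφ = -0.26974 m/s;  V_Py = rω cosθ + a·ω_rod·cosφ = +0.18608 m/s.
|V_P| = √(V_Px² + V_Py²) = 0.32769 m/s.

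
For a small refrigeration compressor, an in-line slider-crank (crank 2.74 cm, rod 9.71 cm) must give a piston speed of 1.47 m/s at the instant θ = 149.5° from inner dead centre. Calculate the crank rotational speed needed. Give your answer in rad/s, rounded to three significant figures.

For an in-line slider-crank, |v_piston| = rω|sinθ|·[1 + r cosθ/√(L² − r² sin²θ)].
With r = 0.0274 m, L = 0.0971 m, θ = 149.5°: the bracketed kinematic factor |dx/dθ| = 0.01049 m.
ω = v/|dx/dθ| = 1.47/0.01049 = 140.13 rad/s.

140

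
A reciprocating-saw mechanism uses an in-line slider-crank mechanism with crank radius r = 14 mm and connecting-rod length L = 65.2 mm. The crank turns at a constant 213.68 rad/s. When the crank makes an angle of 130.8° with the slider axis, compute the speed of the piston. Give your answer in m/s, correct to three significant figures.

1.94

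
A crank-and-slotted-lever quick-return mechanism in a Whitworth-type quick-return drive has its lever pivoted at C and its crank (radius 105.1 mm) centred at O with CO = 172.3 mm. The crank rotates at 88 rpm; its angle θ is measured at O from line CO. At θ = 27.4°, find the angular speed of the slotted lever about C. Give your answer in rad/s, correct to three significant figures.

ω = 9.215 rad/s (from 88 rpm).
Crank pin A relative to C: A = (d + r cosθ, r sinθ); lever angle φ = atan2(r sinθ, d + r cosθ).
Differentiating tanφ: φ̇ = rω(d cosθ + r)/(d² + r² + 2dr cosθ).
d² + r² + 2dr cosθ = |CA|² = 0.0728877 m²;  d cosθ + r = +0.25807 m.
|ω_lever| = |0.1051·9.215·+0.25807| / 0.0728877 = 3.4292 rad/s.

3.43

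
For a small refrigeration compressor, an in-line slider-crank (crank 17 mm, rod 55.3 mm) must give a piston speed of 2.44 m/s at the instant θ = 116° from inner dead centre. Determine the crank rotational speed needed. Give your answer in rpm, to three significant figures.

For an in-line slider-crank, |v_piston| = rω|sinθ|·[1 + r cosθ/√(L² − r² sin²θ)].
With r = 0.017 m, L = 0.0553 m, θ = 116°: the bracketed kinematic factor |dx/dθ| = 0.013137 m.
ω = v/|dx/dθ| = 2.44/0.013137 = 185.73 rad/s.
N = 60ω/(2π) = 1773.6 rpm.

1770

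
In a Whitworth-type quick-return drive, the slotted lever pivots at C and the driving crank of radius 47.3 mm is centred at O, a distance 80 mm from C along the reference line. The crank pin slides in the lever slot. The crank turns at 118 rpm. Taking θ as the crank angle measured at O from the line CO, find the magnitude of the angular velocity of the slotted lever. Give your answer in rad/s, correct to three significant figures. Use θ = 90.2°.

ω = 12.36 rad/s (from 118 rpm).
Crank pin A relative to C: A = (d + r cosθ, r sinθ); lever angle φ = atan2(r sinθ, d + r cosθ).
Differentiating tanφ: φ̇ = rω(d cosθ + r)/(d² + r² + 2dr cosθ).
d² + r² + 2dr cosθ = |CA|² = 0.00861087 m²;  d cosθ + r = +0.047021 m.
|ω_lever| = |0.0473·12.36·+0.047021| / 0.00861087 = 3.1916 rad/s.

3.19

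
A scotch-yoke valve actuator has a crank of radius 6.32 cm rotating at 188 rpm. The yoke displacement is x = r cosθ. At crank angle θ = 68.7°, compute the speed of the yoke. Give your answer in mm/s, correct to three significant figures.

1160

ω = 19.69 rad/s (from 188 rpm).
x = r cosθ ⇒ ẋ = −rω sinθ.
|v| = rω|sinθ| = 0.0632·19.69·|sin 68.7°| = 1.1592 m/s = 1159.2 mm/s.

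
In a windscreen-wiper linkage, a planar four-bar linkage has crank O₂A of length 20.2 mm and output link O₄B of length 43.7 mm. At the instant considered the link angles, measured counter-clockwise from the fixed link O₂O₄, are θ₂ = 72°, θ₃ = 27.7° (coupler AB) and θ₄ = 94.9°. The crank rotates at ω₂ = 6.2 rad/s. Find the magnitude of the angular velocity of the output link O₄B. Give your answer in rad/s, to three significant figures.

ω₂ = 6.2 rad/s
Differentiating the loop-closure r₂e^{iθ₂}+r₃e^{iθ₃}=r₁+r₄e^{iθ₄} gives r₂ω₂e^{iθ₂}+r₃ω₃e^{iθ₃}=r₄ω₄e^{iθ₄}.
Eliminating the other unknown: ω₄ = r₂ω₂ sin(θ₂−θ₃) / [r₄ sin(θ₄−θ₃)].
Numerator sine = +0.69842; denominator sine = +0.92186.
Result = 0.0202·6.2·(+0.69842) / (0.0437·(+0.92186)) = +2.1712 rad/s; magnitude 2.1712 rad/s.

2.17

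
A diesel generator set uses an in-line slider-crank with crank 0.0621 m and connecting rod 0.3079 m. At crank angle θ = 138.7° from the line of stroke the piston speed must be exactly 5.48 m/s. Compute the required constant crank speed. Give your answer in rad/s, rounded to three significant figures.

158

For an in-line slider-crank, |v_piston| = rω|sinθ|·[1 + r cosθ/√(L² − r² sin²θ)].
With r = 0.0621 m, L = 0.3079 m, θ = 138.7°: the bracketed kinematic factor |dx/dθ| = 0.03472 m.
ω = v/|dx/dθ| = 5.48/0.03472 = 157.83 rad/s.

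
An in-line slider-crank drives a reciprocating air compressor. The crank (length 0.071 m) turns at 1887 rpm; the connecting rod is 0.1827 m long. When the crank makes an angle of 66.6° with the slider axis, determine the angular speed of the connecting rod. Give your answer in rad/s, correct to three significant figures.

32.6

ω = 197.6 rad/s (converted from 1887 rpm).
The rod makes angle φ with the slider axis where L sinφ = r sinθ; differentiating, L cosφ·φ̇ = r ω cosθ.
L cosφ = √(L² − r² sin²θ) = 0.17069 m.
|ω_rod| = r ω |cosθ| / √(L² − r² sin²θ) = 0.071·197.6·0.39715/0.17069 = 32.645 rad/s.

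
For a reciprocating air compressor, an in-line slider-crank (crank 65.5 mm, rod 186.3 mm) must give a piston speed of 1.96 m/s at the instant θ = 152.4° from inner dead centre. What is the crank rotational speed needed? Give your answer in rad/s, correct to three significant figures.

94.4

For an in-line slider-crank, |v_piston| = rω|sinθ|·[1 + r cosθ/√(L² − r² sin²θ)].
With r = 0.0655 m, L = 0.1863 m, θ = 152.4°: the bracketed kinematic factor |dx/dθ| = 0.020763 m.
ω = v/|dx/dθ| = 1.96/0.020763 = 94.399 rad/s.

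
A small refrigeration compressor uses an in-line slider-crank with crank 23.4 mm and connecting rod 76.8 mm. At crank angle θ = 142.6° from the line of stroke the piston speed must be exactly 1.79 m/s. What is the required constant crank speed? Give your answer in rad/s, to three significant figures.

For an in-line slider-crank, |v_piston| = rω|sinθ|·[1 + r cosθ/√(L² − r² sin²θ)].
With r = 0.0234 m, L = 0.0768 m, θ = 142.6°: the bracketed kinematic factor |dx/dθ| = 0.010712 m.
ω = v/|dx/dθ| = 1.79/0.010712 = 167.1 rad/s.

167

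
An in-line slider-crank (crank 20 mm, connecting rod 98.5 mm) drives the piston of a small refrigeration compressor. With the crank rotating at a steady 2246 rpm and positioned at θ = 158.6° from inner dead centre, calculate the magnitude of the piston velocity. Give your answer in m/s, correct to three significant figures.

ω = 2π·2246/60 = 235.2 rad/s
For an in-line slider-crank, x = r cosθ + √(L² − r² sin²θ), so v = −rω sinθ·[1 + r cosθ/√(L² − r² sin²θ)].
With r = 0.02 m, L = 0.0985 m, θ = 158.6°: √(L² − r² sin²θ) = 0.098229 m.
v = −0.02·235.2·0.36488·[1 + 0.02·-0.93106/0.098229] = -1.391 m/s.
|v| = 1.391 m/s.

1.39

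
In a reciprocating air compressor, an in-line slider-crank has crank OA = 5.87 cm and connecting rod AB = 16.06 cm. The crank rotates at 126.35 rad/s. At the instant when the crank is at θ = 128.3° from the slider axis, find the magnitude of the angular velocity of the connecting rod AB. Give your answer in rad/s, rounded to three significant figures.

29.9

ω = 126.3 rad/s
The rod makes angle φ with the slider axis where L sinφ = r sinθ; differentiating, L cosφ·φ̇ = r ω cosθ.
L cosφ = √(L² − r² sin²θ) = 0.15385 m.
|ω_rod| = r ω |cosθ| / √(L² − r² sin²θ) = 0.0587·126.3·0.61978/0.15385 = 29.878 rad/s.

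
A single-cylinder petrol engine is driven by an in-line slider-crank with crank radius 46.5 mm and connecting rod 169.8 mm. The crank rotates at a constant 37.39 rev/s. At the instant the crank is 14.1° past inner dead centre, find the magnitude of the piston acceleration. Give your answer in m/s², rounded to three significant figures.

ω = 2π·37.4 = 234.9 rad/s
x(θ) = r cosθ + √(L² − r² sin²θ); with ω constant, a = ω²·d²x/dθ².
d²x/dθ² = −r cosθ − r²(cos2θ)/√u − r⁴ sin²2θ/(4u^{3/2}),  u = L² − r² sin²θ = 0.0287037 m².
Substituting r = 0.0465 m, L = 0.1698 m, θ = 14.1°: d²x/dθ² = -0.0564 m.
a = ω²·d²x/dθ² = (234.9)²·(-0.0564) = -3112.8 m/s²;  |a| = 3112.8 m/s².

3110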